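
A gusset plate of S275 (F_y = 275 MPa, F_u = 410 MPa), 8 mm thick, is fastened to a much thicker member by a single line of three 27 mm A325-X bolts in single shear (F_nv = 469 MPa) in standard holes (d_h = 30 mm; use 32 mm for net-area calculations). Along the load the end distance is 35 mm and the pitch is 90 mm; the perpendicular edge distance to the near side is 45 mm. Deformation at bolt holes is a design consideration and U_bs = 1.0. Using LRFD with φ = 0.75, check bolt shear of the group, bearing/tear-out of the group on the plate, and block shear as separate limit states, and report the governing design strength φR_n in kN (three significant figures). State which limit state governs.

271 kN (block shear governs)

Bolt shear: A_b = π·27²/4 = 572.6 mm²; R_n = 469 × 572.6 × 3 × 1 / 1000 = 805.6 kN → 0.75 × 805.6 = 604 kN.
Bearing: edge l_c = 20, r_n = 78.72 kN; interior l_c = 60, r_n = 212.5 kN; R_n = 78.72 + 2·212.5 = 503.8 kN → 378 kN.
Block shear: A_gv = 1720, A_nv = 1080, A_nt = 232 mm²; R_n = min(0.6F_uA_nv, 0.6F_yA_gv) + U_bs·F_u·A_nt = 360.8 kN → 271 kN.
Block shear governs: 271 kN.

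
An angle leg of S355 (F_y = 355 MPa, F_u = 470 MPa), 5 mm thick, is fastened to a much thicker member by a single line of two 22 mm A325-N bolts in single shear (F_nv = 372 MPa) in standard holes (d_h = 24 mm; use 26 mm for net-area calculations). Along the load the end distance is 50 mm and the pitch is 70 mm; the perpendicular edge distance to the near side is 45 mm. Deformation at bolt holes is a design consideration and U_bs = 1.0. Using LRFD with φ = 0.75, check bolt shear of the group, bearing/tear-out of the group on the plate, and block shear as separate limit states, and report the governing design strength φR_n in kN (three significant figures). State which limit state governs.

Bolt shear: A_b = π·22²/4 = 380.1 mm²; R_n = 372 × 380.1 × 2 × 1 / 1000 = 282.8 kN → 0.75 × 282.8 = 212 kN.
Bearing: edge l_c = 38, r_n = 107.2 kN; interior l_c = 46, r_n = 124.1 kN; R_n = 107.2 + 1·124.1 = 231.2 kN → 173 kN.
Block shear: A_gv = 600, A_nv = 405, A_nt = 160 mm²; R_n = min(0.6F_uA_nv, 0.6F_yA_gv) + U_bs·F_u·A_nt = 189.4 kN → 142 kN.
Block shear governs: 142 kN.

142 kN (block shear governs)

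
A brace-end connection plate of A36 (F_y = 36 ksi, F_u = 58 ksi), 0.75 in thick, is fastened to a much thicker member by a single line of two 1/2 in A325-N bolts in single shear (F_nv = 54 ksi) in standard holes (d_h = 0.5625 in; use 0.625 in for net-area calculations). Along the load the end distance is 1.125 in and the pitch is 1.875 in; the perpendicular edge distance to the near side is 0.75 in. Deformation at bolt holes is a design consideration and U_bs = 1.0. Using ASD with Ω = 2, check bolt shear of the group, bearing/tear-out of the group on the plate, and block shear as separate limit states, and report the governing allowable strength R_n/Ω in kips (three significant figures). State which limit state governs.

10.6 kips (bolt shear governs)

Bolt shear: A_b = π·0.5²/4 = 0.1963 in²; R_n = 54 × 0.1963 × 2 × 1 = 21.21 kips → 21.21 / 2 = 10.6 kips.
Bearing: edge l_c = 0.8438, r_n = 44.04 kips; interior l_c = 1.312, r_n = 52.2 kips; R_n = 44.04 + 1·52.2 = 96.24 kips → 48.1 kips.
Block shear: A_gv = 2.25, A_nv = 1.547, A_nt = 0.3281 in²; R_n = min(0.6F_uA_nv, 0.6F_yA_gv) + U_bs·F_u·A_nt = 67.63 kips → 33.8 kips.
Bolt shear governs: 10.6 kips.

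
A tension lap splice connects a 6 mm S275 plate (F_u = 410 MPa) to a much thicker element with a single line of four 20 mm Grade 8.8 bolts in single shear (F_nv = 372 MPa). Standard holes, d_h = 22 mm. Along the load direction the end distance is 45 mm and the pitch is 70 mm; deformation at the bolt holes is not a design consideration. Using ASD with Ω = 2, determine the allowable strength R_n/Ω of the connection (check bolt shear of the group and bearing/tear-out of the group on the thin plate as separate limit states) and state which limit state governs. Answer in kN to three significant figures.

Bolt shear: A_b = π·20²/4 = 314.2 mm²; R_n = 372 × 314.2 × 4 × 1 / 1000 = 467.5 kN → 467.5 / 2 = 234 kN.
Bearing (1.5 l_c t F_u ≤ 3.0 d t F_u): upper limit = 3.0·20·6·410 / 1000 = 147.6 kN.
  Edge l_c = 45 − 22/2 = 34 → r_n = 125.5 kN; interior l_c = 70 − 22 = 48 → r_n = 147.6 kN.
  R_n,bearing = 1·125.5 + 3·147.6 = 568.3 kN → 568.3 / 2 = 284 kN.
Bolt shear governs: 234 kN.

234 kN (bolt shear governs)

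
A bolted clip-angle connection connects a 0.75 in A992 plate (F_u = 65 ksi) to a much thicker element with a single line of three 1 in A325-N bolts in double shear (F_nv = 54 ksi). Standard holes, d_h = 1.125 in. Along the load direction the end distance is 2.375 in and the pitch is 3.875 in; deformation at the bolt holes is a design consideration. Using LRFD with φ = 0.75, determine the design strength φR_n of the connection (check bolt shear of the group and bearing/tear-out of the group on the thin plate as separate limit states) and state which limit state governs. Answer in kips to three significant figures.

191 kips (bolt shear governs)

Bolt shear: A_b = π·1²/4 = 0.7854 in²; R_n = 54 × 0.7854 × 3 × 2 = 254.5 kips → 0.75 × 254.5 = 191 kips.
Bearing (1.2 l_c t F_u ≤ 2.4 d t F_u): upper limit = 2.4·1·0.75·65 = 117 kips.
  Edge l_c = 2.375 − 1.125/2 = 1.812 → r_n = 106 kips; interior l_c = 3.875 − 1.125 = 2.75 → r_n = 117 kips.
  R_n,bearing = 1·106 + 2·117 = 340 kips → 0.75 × 340 = 255 kips.
Bolt shear governs: 191 kips.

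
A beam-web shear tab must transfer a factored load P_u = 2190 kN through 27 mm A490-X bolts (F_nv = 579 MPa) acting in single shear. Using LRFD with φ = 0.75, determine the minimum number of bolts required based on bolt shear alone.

9 bolts

A_b = π·27²/4 = 572.6 mm².
Per-bolt design strength φR_n = 0.75 × 579 × 572.6 × 1 / 1000 = 248.6 kN.
n ≥ 2190 / 248.6 = 8.808 → use 9 bolts.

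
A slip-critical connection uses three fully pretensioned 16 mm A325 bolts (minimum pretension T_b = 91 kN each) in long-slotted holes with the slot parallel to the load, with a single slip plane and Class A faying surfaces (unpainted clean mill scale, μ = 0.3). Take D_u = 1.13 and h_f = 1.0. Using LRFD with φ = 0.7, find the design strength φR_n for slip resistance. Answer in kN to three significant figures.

R_n = μ · D_u · h_f · T_b · n_s · n_b = 0.3 × 1.13 × 1.0 × 91 × 1 × 3 = 92.55 kN.
Design strength φR_n = 0.7 × 92.55 = 64.8 kN.

64.8 kN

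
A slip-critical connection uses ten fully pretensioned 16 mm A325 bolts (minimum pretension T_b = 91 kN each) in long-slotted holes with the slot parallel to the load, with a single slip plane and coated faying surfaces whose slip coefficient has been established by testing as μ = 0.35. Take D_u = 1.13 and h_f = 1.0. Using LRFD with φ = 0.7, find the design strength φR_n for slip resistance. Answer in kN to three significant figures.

R_n = μ · D_u · h_f · T_b · n_s · n_b = 0.35 × 1.13 × 1.0 × 91 × 1 × 10 = 359.9 kN.
Design strength φR_n = 0.7 × 359.9 = 252 kN.

252 kN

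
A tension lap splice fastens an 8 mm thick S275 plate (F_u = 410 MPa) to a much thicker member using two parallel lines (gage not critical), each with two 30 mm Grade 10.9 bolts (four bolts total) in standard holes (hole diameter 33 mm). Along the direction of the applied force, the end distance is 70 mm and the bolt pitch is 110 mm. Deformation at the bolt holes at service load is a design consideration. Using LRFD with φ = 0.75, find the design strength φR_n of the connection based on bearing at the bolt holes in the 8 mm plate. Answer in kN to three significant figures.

670 kN

Per bolt r_n = 1.2 l_c t F_u ≤ 2.4 d t F_u; upper limit = 2.4 × 30 × 8 × 410 / 1000 = 236.2 kN.
Edge bolt: l_c = 70 − 33/2 = 53.5 mm → 1.2 × 53.5 × 8 × 410 / 1000 = 210.6 → r_n = 210.6 kN.
Interior bolts: l_c = 110 − 33 = 77 mm → 1.2 × 77 × 8 × 410 / 1000 = 303.1 → r_n = 236.2 kN.
R_n = 2 × 210.6 + 2 × 236.2 = 893.5 kN.
Design strength φR_n = 0.75 × 893.5 = 670 kN.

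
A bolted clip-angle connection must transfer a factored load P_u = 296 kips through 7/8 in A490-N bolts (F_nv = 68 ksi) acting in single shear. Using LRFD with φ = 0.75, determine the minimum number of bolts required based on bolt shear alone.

10 bolts

A_b = π·0.875²/4 = 0.6013 in².
Per-bolt design strength φR_n = 0.75 × 68 × 0.6013 × 1 = 30.67 kips.
n ≥ 296 / 30.67 = 9.652 → use 10 bolts.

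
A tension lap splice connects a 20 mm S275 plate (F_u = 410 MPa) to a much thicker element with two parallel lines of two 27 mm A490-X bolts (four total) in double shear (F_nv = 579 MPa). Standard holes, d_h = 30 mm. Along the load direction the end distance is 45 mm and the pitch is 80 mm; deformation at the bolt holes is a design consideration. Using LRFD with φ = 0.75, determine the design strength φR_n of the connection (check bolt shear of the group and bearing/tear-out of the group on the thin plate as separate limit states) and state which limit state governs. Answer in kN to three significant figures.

Bolt shear: A_b = π·27²/4 = 572.6 mm²; R_n = 579 × 572.6 × 4 × 2 / 1000 = 2652 kN → 0.75 × 2652 = 1990 kN.
Bearing (1.2 l_c t F_u ≤ 2.4 d t F_u): upper limit = 2.4·27·20·410 / 1000 = 531.4 kN.
  Edge l_c = 45 − 30/2 = 30 → r_n = 295.2 kN; interior l_c = 80 − 30 = 50 → r_n = 492 kN.
  R_n,bearing = 2·295.2 + 2·492 = 1574 kN → 0.75 × 1574 = 1180 kN.
Bearing governs: 1180 kN.

1180 kN (bearing governs)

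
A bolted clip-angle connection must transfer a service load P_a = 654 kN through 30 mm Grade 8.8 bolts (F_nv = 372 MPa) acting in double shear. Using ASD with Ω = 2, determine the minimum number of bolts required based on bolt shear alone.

3 bolts

A_b = π·30²/4 = 706.9 mm².
Per-bolt allowable strength R_n/Ω = 372 × 706.9 × 2 / 1000 / 2 = 263 kN.
n ≥ 654 / 263 = 2.487 → use 3 bolts.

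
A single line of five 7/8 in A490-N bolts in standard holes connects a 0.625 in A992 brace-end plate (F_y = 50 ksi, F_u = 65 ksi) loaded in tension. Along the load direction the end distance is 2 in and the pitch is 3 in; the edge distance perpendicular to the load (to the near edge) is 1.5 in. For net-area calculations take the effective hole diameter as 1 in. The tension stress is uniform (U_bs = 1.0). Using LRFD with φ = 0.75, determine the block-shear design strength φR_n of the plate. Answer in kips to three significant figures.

204 kips

Shear plane L_v = 2 + 4·3 = 14 in; A_gv = 14 × 0.625 = 8.75 in².
A_nv = (14 − 4.5·1) × 0.625 = 5.938 in².
A_nt = (1.5 − 0.5·1) × 0.625 = 0.625 in².
0.6 F_u A_nv = 231.6 kips; 0.6 F_y A_gv = 262.5 kips → shear rupture governs the shear term.
R_n = 231.6 + 1.0 × 65 × 0.625 = 272.2 kips.
Design strength φR_n = 0.75 × 272.2 = 204 kips.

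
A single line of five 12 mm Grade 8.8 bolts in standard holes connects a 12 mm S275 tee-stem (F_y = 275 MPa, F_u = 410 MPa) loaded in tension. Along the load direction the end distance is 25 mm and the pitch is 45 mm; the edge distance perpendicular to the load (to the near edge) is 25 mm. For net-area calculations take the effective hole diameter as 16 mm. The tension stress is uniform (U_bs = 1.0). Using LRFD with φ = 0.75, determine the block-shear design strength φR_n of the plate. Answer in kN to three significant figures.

357 kN

Shear plane L_v = 25 + 4·45 = 205 mm; A_gv = 205 × 12 = 2460 mm².
A_nv = (205 − 4.5·16) × 12 = 1596 mm².
A_nt = (25 − 0.5·16) × 12 = 204 mm².
0.6 F_u A_nv = 392.6 kN; 0.6 F_y A_gv = 405.9 kN → shear rupture governs the shear term.
R_n = 392.6 + 1.0 × 410 × 204 / 1000 = 476.3 kN.
Design strength φR_n = 0.75 × 476.3 = 357 kN.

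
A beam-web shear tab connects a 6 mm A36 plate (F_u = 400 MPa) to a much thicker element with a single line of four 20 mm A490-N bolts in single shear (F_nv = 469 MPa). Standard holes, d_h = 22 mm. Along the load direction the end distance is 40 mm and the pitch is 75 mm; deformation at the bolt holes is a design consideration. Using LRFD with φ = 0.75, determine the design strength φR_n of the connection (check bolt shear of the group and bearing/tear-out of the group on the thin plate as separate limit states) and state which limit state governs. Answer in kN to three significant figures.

Bolt shear: A_b = π·20²/4 = 314.2 mm²; R_n = 469 × 314.2 × 4 × 1 / 1000 = 589.4 kN → 0.75 × 589.4 = 442 kN.
Bearing (1.2 l_c t F_u ≤ 2.4 d t F_u): upper limit = 2.4·20·6·400 / 1000 = 115.2 kN.
  Edge l_c = 40 − 22/2 = 29 → r_n = 83.52 kN; interior l_c = 75 − 22 = 53 → r_n = 115.2 kN.
  R_n,bearing = 1·83.52 + 3·115.2 = 429.1 kN → 0.75 × 429.1 = 322 kN.
Bearing governs: 322 kN.

322 kN (bearing governs)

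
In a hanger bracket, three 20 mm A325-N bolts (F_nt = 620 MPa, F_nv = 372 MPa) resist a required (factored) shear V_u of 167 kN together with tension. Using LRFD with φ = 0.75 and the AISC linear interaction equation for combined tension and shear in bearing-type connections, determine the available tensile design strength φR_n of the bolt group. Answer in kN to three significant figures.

291 kN

A_b = π·20²/4 = 314.2 mm²; f_rv = 167 × 1000 / (3 × 314.2) = 177.2 MPa.
F'_nt = 1.3 F_nt − (F_nt / φF_nv) f_rv = 1.3·620 − (620/(0.75·372))·177.2 = 412.2 MPa, capped at F_nt → F'_nt = 412.2 MPa.
R_n = F'_nt · A_b · n = 412.2 × 314.2 × 3 / 1000 = 388.5 kN.
Design strength φR_n = 0.75 × 388.5 = 291 kN.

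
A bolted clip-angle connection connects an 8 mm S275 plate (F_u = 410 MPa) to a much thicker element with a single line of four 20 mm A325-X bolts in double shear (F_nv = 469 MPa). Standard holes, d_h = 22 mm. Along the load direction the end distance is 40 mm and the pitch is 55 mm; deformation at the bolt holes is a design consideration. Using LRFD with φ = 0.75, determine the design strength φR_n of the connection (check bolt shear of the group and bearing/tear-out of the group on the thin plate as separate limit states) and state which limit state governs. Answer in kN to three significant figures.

378 kN (bearing governs)

Bolt shear: A_b = π·20²/4 = 314.2 mm²; R_n = 469 × 314.2 × 4 × 2 / 1000 = 1179 kN → 0.75 × 1179 = 884 kN.
Bearing (1.2 l_c t F_u ≤ 2.4 d t F_u): upper limit = 2.4·20·8·410 / 1000 = 157.4 kN.
  Edge l_c = 40 − 22/2 = 29 → r_n = 114.1 kN; interior l_c = 55 − 22 = 33 → r_n = 129.9 kN.
  R_n,bearing = 1·114.1 + 3·129.9 = 503.8 kN → 0.75 × 503.8 = 378 kN.
Bearing governs: 378 kN.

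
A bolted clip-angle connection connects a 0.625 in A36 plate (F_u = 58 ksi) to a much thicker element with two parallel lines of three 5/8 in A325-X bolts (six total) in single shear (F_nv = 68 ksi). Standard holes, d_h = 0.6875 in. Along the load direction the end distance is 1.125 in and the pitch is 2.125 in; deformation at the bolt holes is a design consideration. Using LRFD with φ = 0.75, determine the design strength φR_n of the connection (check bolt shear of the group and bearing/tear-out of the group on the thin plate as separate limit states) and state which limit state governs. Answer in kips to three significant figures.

93.9 kips (bolt shear governs)

Bolt shear: A_b = π·0.625²/4 = 0.3068 in²; R_n = 68 × 0.3068 × 6 × 1 = 125.2 kips → 0.75 × 125.2 = 93.9 kips.
Bearing (1.2 l_c t F_u ≤ 2.4 d t F_u): upper limit = 2.4·0.625·0.625·58 = 54.38 kips.
  Edge l_c = 1.125 − 0.6875/2 = 0.7812 → r_n = 33.98 kips; interior l_c = 2.125 − 0.6875 = 1.438 → r_n = 54.38 kips.
  R_n,bearing = 2·33.98 + 4·54.38 = 285.5 kips → 0.75 × 285.5 = 214 kips.
Bolt shear governs: 93.9 kips.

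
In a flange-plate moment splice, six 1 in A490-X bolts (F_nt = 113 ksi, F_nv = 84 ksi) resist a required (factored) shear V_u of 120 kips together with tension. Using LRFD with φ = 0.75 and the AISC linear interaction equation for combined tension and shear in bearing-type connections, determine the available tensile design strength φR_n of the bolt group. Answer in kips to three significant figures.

A_b = π·1²/4 = 0.7854 in²; f_rv = 120 / (6 × 0.7854) = 25.46 ksi.
F'_nt = 1.3 F_nt − (F_nt / φF_nv) f_rv = 1.3·113 − (113/(0.75·84))·25.46 = 101.2 ksi, capped at F_nt → F'_nt = 101.2 ksi.
R_n = F'_nt · A_b · n = 101.2 × 0.7854 × 6 = 477 kips.
Design strength φR_n = 0.75 × 477 = 358 kips.

358 kips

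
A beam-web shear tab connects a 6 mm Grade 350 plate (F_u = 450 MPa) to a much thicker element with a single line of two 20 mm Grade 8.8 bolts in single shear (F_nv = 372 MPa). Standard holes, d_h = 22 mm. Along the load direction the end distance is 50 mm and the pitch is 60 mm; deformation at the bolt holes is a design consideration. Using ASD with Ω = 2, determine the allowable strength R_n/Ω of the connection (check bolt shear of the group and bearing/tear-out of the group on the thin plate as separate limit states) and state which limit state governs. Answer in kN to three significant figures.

Bolt shear: A_b = π·20²/4 = 314.2 mm²; R_n = 372 × 314.2 × 2 × 1 / 1000 = 233.7 kN → 233.7 / 2 = 117 kN.
Bearing (1.2 l_c t F_u ≤ 2.4 d t F_u): upper limit = 2.4·20·6·450 / 1000 = 129.6 kN.
  Edge l_c = 50 − 22/2 = 39 → r_n = 126.4 kN; interior l_c = 60 − 22 = 38 → r_n = 123.1 kN.
  R_n,bearing = 1·126.4 + 1·123.1 = 249.5 kN → 249.5 / 2 = 125 kN.
Bolt shear governs: 117 kN.

117 kN (bolt shear governs)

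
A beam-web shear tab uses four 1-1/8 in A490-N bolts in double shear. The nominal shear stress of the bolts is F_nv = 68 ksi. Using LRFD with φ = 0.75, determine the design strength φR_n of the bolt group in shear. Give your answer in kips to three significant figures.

A_b = π × 1.125² / 4 = 0.994 in².
R_n = F_nv · A_b · n · n_s = 68 × 0.994 × 4 × 2 = 540.7 kips.
Design strength φR_n = 0.75 × 540.7 = 406 kips.

406 kips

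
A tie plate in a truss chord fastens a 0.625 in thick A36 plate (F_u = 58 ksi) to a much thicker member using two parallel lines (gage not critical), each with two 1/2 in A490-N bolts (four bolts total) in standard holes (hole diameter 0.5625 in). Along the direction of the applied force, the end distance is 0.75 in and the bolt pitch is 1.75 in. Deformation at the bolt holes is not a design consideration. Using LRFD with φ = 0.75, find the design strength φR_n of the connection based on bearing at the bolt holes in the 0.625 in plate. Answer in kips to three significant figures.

Per bolt r_n = 1.5 l_c t F_u ≤ 3.0 d t F_u; upper limit = 3.0 × 0.5 × 0.625 × 58 = 54.38 kips.
Edge bolt: l_c = 0.75 − 0.5625/2 = 0.4688 in → 1.5 × 0.4688 × 0.625 × 58 = 25.49 → r_n = 25.49 kips.
Interior bolts: l_c = 1.75 − 0.5625 = 1.188 in → 1.5 × 1.188 × 0.625 × 58 = 64.57 → r_n = 54.38 kips.
R_n = 2 × 25.49 + 2 × 54.38 = 159.7 kips.
Design strength φR_n = 0.75 × 159.7 = 120 kips.

120 kips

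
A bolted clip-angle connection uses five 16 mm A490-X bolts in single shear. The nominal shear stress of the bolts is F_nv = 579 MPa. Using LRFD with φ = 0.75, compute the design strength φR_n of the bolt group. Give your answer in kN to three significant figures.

A_b = π × 16² / 4 = 201.1 mm².
R_n = F_nv · A_b · n · n_s = 579 × 201.1 × 5 × 1 / 1000 = 582.1 kN.
Design strength φR_n = 0.75 × 582.1 = 437 kN.

437 kN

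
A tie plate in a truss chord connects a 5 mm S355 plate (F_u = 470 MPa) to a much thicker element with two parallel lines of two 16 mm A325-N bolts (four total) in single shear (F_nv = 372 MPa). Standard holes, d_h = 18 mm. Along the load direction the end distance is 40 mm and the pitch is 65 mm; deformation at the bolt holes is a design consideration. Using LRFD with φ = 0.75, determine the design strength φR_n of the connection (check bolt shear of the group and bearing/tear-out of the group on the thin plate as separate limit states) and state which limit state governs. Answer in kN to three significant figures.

224 kN (bolt shear governs)

Bolt shear: A_b = π·16²/4 = 201.1 mm²; R_n = 372 × 201.1 × 4 × 1 / 1000 = 299.2 kN → 0.75 × 299.2 = 224 kN.
Bearing (1.2 l_c t F_u ≤ 2.4 d t F_u): upper limit = 2.4·16·5·470 / 1000 = 90.24 kN.
  Edge l_c = 40 − 18/2 = 31 → r_n = 87.42 kN; interior l_c = 65 − 18 = 47 → r_n = 90.24 kN.
  R_n,bearing = 2·87.42 + 2·90.24 = 355.3 kN → 0.75 × 355.3 = 266 kN.
Bolt shear governs: 224 kN.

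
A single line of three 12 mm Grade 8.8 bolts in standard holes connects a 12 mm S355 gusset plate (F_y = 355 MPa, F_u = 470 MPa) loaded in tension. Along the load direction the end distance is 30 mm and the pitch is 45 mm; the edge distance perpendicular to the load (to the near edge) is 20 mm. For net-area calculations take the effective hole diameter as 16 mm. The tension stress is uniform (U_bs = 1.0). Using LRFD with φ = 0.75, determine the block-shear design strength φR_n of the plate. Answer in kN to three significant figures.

254 kN

Shear plane L_v = 30 + 2·45 = 120 mm; A_gv = 120 × 12 = 1440 mm².
A_nv = (120 − 2.5·16) × 12 = 960 mm².
A_nt = (20 − 0.5·16) × 12 = 144 mm².
0.6 F_u A_nv = 270.7 kN; 0.6 F_y A_gv = 306.7 kN → shear rupture governs the shear term.
R_n = 270.7 + 1.0 × 470 × 144 / 1000 = 338.4 kN.
Design strength φR_n = 0.75 × 338.4 = 254 kN.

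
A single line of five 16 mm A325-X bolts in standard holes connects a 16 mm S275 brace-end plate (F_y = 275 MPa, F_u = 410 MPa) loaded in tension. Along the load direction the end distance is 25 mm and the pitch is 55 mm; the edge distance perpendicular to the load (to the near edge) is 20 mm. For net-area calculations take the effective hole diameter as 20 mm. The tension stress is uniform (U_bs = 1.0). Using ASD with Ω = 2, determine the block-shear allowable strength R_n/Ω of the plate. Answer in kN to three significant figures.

338 kN

Shear plane L_v = 25 + 4·55 = 245 mm; A_gv = 245 × 16 = 3920 mm².
A_nv = (245 − 4.5·20) × 16 = 2480 mm².
A_nt = (20 − 0.5·20) × 16 = 160 mm².
0.6 F_u A_nv = 610.1 kN; 0.6 F_y A_gv = 646.8 kN → shear rupture governs the shear term.
R_n = 610.1 + 1.0 × 410 × 160 / 1000 = 675.7 kN.
Allowable strength R_n/Ω = 675.7 / 2 = 338 kN.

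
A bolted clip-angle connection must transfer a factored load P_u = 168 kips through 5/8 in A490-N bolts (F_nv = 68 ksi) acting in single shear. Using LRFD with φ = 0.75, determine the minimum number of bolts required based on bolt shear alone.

11 bolts

A_b = π·0.625²/4 = 0.3068 in².
Per-bolt design strength φR_n = 0.75 × 68 × 0.3068 × 1 = 15.65 kips.
n ≥ 168 / 15.65 = 10.74 → use 11 bolts.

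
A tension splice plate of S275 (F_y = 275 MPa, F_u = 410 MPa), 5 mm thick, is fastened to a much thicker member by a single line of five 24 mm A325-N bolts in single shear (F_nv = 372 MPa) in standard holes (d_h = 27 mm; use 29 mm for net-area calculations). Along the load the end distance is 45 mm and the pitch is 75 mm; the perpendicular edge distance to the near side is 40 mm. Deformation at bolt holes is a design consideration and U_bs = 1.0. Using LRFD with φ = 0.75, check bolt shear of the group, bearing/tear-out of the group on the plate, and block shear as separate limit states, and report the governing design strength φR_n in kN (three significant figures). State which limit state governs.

237 kN (block shear governs)

Bolt shear: A_b = π·24²/4 = 452.4 mm²; R_n = 372 × 452.4 × 5 × 1 / 1000 = 841.4 kN → 0.75 × 841.4 = 631 kN.
Bearing: edge l_c = 31.5, r_n = 77.49 kN; interior l_c = 48, r_n = 118.1 kN; R_n = 77.49 + 4·118.1 = 549.8 kN → 412 kN.
Block shear: A_gv = 1725, A_nv = 1072, A_nt = 127.5 mm²; R_n = min(0.6F_uA_nv, 0.6F_yA_gv) + U_bs·F_u·A_nt = 316.1 kN → 237 kN.
Block shear governs: 237 kN.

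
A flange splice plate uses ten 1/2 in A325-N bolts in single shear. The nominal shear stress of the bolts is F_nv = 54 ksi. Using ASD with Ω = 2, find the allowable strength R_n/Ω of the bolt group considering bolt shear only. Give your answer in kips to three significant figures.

53 kips

A_b = π × 0.5² / 4 = 0.1963 in².
R_n = F_nv · A_b · n · n_s = 54 × 0.1963 × 10 × 1 = 106 kips.
Allowable strength R_n/Ω = 106 / 2 = 53 kips.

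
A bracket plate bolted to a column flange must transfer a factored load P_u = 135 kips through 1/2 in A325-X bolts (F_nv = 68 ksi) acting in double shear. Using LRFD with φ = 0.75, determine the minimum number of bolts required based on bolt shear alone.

A_b = π·0.5²/4 = 0.1963 in².
Per-bolt design strength φR_n = 0.75 × 68 × 0.1963 × 2 = 20.03 kips.
n ≥ 135 / 20.03 = 6.741 → use 7 bolts.

7 bolts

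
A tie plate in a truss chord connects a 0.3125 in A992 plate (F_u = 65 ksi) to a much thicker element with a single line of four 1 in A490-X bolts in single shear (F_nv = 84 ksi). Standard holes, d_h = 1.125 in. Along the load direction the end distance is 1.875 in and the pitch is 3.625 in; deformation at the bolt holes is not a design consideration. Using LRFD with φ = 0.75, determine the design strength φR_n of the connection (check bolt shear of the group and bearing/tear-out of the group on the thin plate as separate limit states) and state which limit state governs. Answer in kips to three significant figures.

Bolt shear: A_b = π·1²/4 = 0.7854 in²; R_n = 84 × 0.7854 × 4 × 1 = 263.9 kips → 0.75 × 263.9 = 198 kips.
Bearing (1.5 l_c t F_u ≤ 3.0 d t F_u): upper limit = 3.0·1·0.3125·65 = 60.94 kips.
  Edge l_c = 1.875 − 1.125/2 = 1.312 → r_n = 39.99 kips; interior l_c = 3.625 − 1.125 = 2.5 → r_n = 60.94 kips.
  R_n,bearing = 1·39.99 + 3·60.94 = 222.8 kips → 0.75 × 222.8 = 167 kips.
Bearing governs: 167 kips.

167 kips (bearing governs)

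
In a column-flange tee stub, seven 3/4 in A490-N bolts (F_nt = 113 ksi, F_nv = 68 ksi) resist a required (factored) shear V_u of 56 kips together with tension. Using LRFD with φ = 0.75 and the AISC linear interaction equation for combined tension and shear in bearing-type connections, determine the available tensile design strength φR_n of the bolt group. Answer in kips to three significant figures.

248 kips

A_b = π·0.75²/4 = 0.4418 in²; f_rv = 56 / (7 × 0.4418) = 18.11 ksi.
F'_nt = 1.3 F_nt − (F_nt / φF_nv) f_rv = 1.3·113 − (113/(0.75·68))·18.11 = 106.8 ksi, capped at F_nt → F'_nt = 106.8 ksi.
R_n = F'_nt · A_b · n = 106.8 × 0.4418 × 7 = 330.2 kips.
Design strength φR_n = 0.75 × 330.2 = 248 kips.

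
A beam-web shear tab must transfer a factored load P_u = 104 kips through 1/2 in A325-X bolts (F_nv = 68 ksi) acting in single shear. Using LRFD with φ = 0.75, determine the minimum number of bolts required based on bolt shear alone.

A_b = π·0.5²/4 = 0.1963 in².
Per-bolt design strength φR_n = 0.75 × 68 × 0.1963 × 1 = 10.01 kips.
n ≥ 104 / 10.01 = 10.39 → use 11 bolts.

11 bolts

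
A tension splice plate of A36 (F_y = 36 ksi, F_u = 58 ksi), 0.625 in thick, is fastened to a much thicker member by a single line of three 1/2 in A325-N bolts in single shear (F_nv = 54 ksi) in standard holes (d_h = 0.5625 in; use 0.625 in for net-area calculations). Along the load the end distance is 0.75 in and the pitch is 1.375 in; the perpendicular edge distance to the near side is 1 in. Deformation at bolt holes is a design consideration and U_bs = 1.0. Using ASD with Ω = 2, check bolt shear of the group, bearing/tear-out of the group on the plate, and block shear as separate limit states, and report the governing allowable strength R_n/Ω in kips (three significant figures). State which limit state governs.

Bolt shear: A_b = π·0.5²/4 = 0.1963 in²; R_n = 54 × 0.1963 × 3 × 1 = 31.81 kips → 31.81 / 2 = 15.9 kips.
Bearing: edge l_c = 0.4688, r_n = 20.39 kips; interior l_c = 0.8125, r_n = 35.34 kips; R_n = 20.39 + 2·35.34 = 91.08 kips → 45.5 kips.
Block shear: A_gv = 2.188, A_nv = 1.211, A_nt = 0.4297 in²; R_n = min(0.6F_uA_nv, 0.6F_yA_gv) + U_bs·F_u·A_nt = 67.06 kips → 33.5 kips.
Bolt shear governs: 15.9 kips.

15.9 kips (bolt shear governs)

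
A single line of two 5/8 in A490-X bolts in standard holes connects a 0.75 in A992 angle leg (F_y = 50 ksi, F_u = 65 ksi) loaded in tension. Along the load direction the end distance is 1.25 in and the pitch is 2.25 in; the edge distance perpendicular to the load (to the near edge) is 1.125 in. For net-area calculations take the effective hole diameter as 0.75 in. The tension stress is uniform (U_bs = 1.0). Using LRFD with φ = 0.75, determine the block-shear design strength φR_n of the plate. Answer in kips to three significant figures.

Shear plane L_v = 1.25 + 1·2.25 = 3.5 in; A_gv = 3.5 × 0.75 = 2.625 in².
A_nv = (3.5 − 1.5·0.75) × 0.75 = 1.781 in².
A_nt = (1.125 − 0.5·0.75) × 0.75 = 0.5625 in².
0.6 F_u A_nv = 69.47 kips; 0.6 F_y A_gv = 78.75 kips → shear rupture governs the shear term.
R_n = 69.47 + 1.0 × 65 × 0.5625 = 106 kips.
Design strength φR_n = 0.75 × 106 = 79.5 kips.

79.5 kips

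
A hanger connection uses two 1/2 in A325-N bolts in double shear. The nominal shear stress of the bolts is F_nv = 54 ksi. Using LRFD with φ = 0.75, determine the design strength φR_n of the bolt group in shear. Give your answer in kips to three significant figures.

A_b = π × 0.5² / 4 = 0.1963 in².
R_n = F_nv · A_b · n · n_s = 54 × 0.1963 × 2 × 2 = 42.41 kips.
Design strength φR_n = 0.75 × 42.41 = 31.8 kips.

31.8 kips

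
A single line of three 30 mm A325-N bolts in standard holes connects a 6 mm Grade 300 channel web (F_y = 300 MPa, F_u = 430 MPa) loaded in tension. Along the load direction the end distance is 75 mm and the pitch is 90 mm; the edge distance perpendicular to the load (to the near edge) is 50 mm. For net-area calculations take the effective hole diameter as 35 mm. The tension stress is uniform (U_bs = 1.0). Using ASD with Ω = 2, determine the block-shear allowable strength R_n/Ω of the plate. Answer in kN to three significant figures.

Shear plane L_v = 75 + 2·90 = 255 mm; A_gv = 255 × 6 = 1530 mm².
A_nv = (255 − 2.5·35) × 6 = 1005 mm².
A_nt = (50 − 0.5·35) × 6 = 195 mm².
0.6 F_u A_nv = 259.3 kN; 0.6 F_y A_gv = 275.4 kN → shear rupture governs the shear term.
R_n = 259.3 + 1.0 × 430 × 195 / 1000 = 343.1 kN.
Allowable strength R_n/Ω = 343.1 / 2 = 172 kN.

172 kN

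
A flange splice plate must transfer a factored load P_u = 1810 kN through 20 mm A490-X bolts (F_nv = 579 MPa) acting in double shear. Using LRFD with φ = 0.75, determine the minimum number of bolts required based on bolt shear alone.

A_b = π·20²/4 = 314.2 mm².
Per-bolt design strength φR_n = 0.75 × 579 × 314.2 × 2 / 1000 = 272.8 kN.
n ≥ 1810 / 272.8 = 6.634 → use 7 bolts.

7 bolts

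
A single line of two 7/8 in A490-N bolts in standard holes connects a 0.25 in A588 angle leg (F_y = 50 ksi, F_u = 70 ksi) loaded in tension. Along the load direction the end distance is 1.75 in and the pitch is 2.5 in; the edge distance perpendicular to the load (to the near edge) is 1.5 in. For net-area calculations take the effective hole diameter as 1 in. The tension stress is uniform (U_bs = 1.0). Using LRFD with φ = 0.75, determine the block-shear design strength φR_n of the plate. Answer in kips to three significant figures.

Shear plane L_v = 1.75 + 1·2.5 = 4.25 in; A_gv = 4.25 × 0.25 = 1.062 in².
A_nv = (4.25 − 1.5·1) × 0.25 = 0.6875 in².
A_nt = (1.5 − 0.5·1) × 0.25 = 0.25 in².
0.6 F_u A_nv = 28.88 kips; 0.6 F_y A_gv = 31.88 kips → shear rupture governs the shear term.
R_n = 28.88 + 1.0 × 70 × 0.25 = 46.38 kips.
Design strength φR_n = 0.75 × 46.38 = 34.8 kips.

34.8 kips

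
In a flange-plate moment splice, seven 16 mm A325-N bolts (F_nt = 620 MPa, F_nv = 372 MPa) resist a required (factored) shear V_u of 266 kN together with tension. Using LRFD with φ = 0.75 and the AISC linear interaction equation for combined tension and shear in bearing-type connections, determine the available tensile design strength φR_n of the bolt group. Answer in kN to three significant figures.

407 kN

A_b = π·16²/4 = 201.1 mm²; f_rv = 266 × 1000 / (7 × 201.1) = 189 MPa.
F'_nt = 1.3 F_nt − (F_nt / φF_nv) f_rv = 1.3·620 − (620/(0.75·372))·189 = 386 MPa, capped at F_nt → F'_nt = 386 MPa.
R_n = F'_nt · A_b · n = 386 × 201.1 × 7 / 1000 = 543.3 kN.
Design strength φR_n = 0.75 × 543.3 = 407 kN.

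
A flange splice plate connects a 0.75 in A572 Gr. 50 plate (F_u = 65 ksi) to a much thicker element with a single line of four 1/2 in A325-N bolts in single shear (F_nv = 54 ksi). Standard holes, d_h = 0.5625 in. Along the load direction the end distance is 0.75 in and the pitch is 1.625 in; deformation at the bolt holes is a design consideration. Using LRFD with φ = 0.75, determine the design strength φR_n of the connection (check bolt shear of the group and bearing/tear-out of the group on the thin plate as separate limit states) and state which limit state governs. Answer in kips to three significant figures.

31.8 kips (bolt shear governs)

Bolt shear: A_b = π·0.5²/4 = 0.1963 in²; R_n = 54 × 0.1963 × 4 × 1 = 42.41 kips → 0.75 × 42.41 = 31.8 kips.
Bearing (1.2 l_c t F_u ≤ 2.4 d t F_u): upper limit = 2.4·0.5·0.75·65 = 58.5 kips.
  Edge l_c = 0.75 − 0.5625/2 = 0.4688 → r_n = 27.42 kips; interior l_c = 1.625 − 0.5625 = 1.062 → r_n = 58.5 kips.
  R_n,bearing = 1·27.42 + 3·58.5 = 202.9 kips → 0.75 × 202.9 = 152 kips.
Bolt shear governs: 31.8 kips.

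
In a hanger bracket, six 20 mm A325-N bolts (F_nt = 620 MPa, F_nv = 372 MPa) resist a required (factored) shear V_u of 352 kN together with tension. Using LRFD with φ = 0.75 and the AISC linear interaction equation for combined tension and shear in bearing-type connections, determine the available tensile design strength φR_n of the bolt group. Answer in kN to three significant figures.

553 kN

A_b = π·20²/4 = 314.2 mm²; f_rv = 352 × 1000 / (6 × 314.2) = 186.7 MPa.
F'_nt = 1.3 F_nt − (F_nt / φF_nv) f_rv = 1.3·620 − (620/(0.75·372))·186.7 = 391 MPa, capped at F_nt → F'_nt = 391 MPa.
R_n = F'_nt · A_b · n = 391 × 314.2 × 6 / 1000 = 737.1 kN.
Design strength φR_n = 0.75 × 737.1 = 553 kN.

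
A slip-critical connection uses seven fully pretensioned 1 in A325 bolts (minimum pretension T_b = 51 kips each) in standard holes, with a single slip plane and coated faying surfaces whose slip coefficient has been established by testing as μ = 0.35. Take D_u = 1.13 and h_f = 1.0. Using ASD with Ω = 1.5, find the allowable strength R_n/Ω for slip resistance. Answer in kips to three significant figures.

R_n = μ · D_u · h_f · T_b · n_s · n_b = 0.35 × 1.13 × 1.0 × 51 × 1 × 7 = 141.2 kips.
Allowable strength R_n/Ω = 141.2 / 1.5 = 94.1 kips.

94.1 kips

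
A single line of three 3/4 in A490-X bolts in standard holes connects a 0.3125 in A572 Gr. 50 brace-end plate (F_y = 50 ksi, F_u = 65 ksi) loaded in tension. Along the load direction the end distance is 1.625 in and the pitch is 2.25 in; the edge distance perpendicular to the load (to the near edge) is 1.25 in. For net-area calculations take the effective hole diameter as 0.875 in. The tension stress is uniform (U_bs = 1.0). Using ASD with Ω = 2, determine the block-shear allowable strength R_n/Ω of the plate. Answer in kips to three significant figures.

Shear plane L_v = 1.625 + 2·2.25 = 6.125 in; A_gv = 6.125 × 0.3125 = 1.914 in².
A_nv = (6.125 − 2.5·0.875) × 0.3125 = 1.23 in².
A_nt = (1.25 − 0.5·0.875) × 0.3125 = 0.2539 in².
0.6 F_u A_nv = 47.99 kips; 0.6 F_y A_gv = 57.42 kips → shear rupture governs the shear term.
R_n = 47.99 + 1.0 × 65 × 0.2539 = 64.49 kips.
Allowable strength R_n/Ω = 64.49 / 2 = 32.2 kips.

32.2 kips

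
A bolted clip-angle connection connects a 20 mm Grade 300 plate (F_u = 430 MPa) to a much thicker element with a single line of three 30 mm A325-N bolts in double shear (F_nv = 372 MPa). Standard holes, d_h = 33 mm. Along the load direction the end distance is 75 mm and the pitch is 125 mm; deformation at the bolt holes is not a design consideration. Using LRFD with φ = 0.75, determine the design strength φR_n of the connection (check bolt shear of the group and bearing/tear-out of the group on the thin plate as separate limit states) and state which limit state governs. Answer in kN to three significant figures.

Bolt shear: A_b = π·30²/4 = 706.9 mm²; R_n = 372 × 706.9 × 3 × 2 / 1000 = 1578 kN → 0.75 × 1578 = 1180 kN.
Bearing (1.5 l_c t F_u ≤ 3.0 d t F_u): upper limit = 3.0·30·20·430 / 1000 = 774 kN.
  Edge l_c = 75 − 33/2 = 58.5 → r_n = 754.6 kN; interior l_c = 125 − 33 = 92 → r_n = 774 kN.
  R_n,bearing = 1·754.6 + 2·774 = 2303 kN → 0.75 × 2303 = 1730 kN.
Bolt shear governs: 1180 kN.

1180 kN (bolt shear governs)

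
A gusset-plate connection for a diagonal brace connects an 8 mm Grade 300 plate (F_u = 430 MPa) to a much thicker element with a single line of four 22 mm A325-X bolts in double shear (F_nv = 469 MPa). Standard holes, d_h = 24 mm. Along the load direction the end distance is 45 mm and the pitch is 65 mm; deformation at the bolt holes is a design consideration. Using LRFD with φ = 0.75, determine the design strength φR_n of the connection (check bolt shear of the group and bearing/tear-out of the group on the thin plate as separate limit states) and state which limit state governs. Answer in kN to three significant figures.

483 kN (bearing governs)

Bolt shear: A_b = π·22²/4 = 380.1 mm²; R_n = 469 × 380.1 × 4 × 2 / 1000 = 1426 kN → 0.75 × 1426 = 1070 kN.
Bearing (1.2 l_c t F_u ≤ 2.4 d t F_u): upper limit = 2.4·22·8·430 / 1000 = 181.6 kN.
  Edge l_c = 45 − 24/2 = 33 → r_n = 136.2 kN; interior l_c = 65 − 24 = 41 → r_n = 169.2 kN.
  R_n,bearing = 1·136.2 + 3·169.2 = 644 kN → 0.75 × 644 = 483 kN.
Bearing governs: 483 kN.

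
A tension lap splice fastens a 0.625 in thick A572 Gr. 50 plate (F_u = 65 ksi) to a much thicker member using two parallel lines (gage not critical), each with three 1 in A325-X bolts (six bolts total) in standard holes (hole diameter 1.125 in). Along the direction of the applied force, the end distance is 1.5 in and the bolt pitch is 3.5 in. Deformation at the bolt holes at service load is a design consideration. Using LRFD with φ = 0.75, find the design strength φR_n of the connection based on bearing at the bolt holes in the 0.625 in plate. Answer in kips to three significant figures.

Per bolt r_n = 1.2 l_c t F_u ≤ 2.4 d t F_u; upper limit = 2.4 × 1 × 0.625 × 65 = 97.5 kips.
Edge bolt: l_c = 1.5 − 1.125/2 = 0.9375 in → 1.2 × 0.9375 × 0.625 × 65 = 45.7 → r_n = 45.7 kips.
Interior bolts: l_c = 3.5 − 1.125 = 2.375 in → 1.2 × 2.375 × 0.625 × 65 = 115.8 → r_n = 97.5 kips.
R_n = 2 × 45.7 + 4 × 97.5 = 481.4 kips.
Design strength φR_n = 0.75 × 481.4 = 361 kips.

361 kips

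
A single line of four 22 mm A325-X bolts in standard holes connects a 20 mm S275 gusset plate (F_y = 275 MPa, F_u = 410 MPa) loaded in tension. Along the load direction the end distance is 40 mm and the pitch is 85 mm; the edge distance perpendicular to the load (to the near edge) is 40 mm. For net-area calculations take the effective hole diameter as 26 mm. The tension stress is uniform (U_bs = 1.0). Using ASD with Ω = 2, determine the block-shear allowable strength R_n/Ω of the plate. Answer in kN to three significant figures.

Shear plane L_v = 40 + 3·85 = 295 mm; A_gv = 295 × 20 = 5900 mm².
A_nv = (295 − 3.5·26) × 20 = 4080 mm².
A_nt = (40 − 0.5·26) × 20 = 540 mm².
0.6 F_u A_nv = 1004 kN; 0.6 F_y A_gv = 973.5 kN → shear yielding governs the shear term.
R_n = 973.5 + 1.0 × 410 × 540 / 1000 = 1195 kN.
Allowable strength R_n/Ω = 1195 / 2 = 597 kN.

597 kN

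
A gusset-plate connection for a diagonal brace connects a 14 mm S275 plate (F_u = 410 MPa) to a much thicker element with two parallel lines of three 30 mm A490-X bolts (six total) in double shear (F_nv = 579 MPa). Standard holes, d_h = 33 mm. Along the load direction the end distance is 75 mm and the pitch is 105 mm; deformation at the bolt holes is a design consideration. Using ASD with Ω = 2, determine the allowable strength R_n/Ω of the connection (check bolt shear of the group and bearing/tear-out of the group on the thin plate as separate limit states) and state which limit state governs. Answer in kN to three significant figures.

1230 kN (bearing governs)

Bolt shear: A_b = π·30²/4 = 706.9 mm²; R_n = 579 × 706.9 × 6 × 2 / 1000 = 4911 kN → 4911 / 2 = 2460 kN.
Bearing (1.2 l_c t F_u ≤ 2.4 d t F_u): upper limit = 2.4·30·14·410 / 1000 = 413.3 kN.
  Edge l_c = 75 − 33/2 = 58.5 → r_n = 402.9 kN; interior l_c = 105 − 33 = 72 → r_n = 413.3 kN.
  R_n,bearing = 2·402.9 + 4·413.3 = 2459 kN → 2459 / 2 = 1230 kN.
Bearing governs: 1230 kN.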